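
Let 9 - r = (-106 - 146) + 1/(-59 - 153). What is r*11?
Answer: 608663/212 ≈ 2871.1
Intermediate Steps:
r = 55333/212 (r = 9 - ((-106 - 146) + 1/(-59 - 153)) = 9 - (-252 + 1/(-212)) = 9 - (-252 - 1/212) = 9 - 1*(-53425/212) = 9 + 53425/212 = 55333/212 ≈ 261.00)
r*11 = (55333/212)*11 = 608663/212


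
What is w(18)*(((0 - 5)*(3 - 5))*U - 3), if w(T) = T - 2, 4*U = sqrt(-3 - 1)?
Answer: -48 + 80*I ≈ -48.0 + 80.0*I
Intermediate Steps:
U = I/2 (U = sqrt(-3 - 1)/4 = sqrt(-4)/4 = (2*I)/4 = I/2 ≈ 0.5*I)
w(T) = -2 + T
w(18)*(((0 - 5)*(3 - 5))*U - 3) = (-2 + 18)*(((0 - 5)*(3 - 5))*(I/2) - 3) = 16*((-5*(-2))*(I/2) - 3) = 16*(10*(I/2) - 3) = 16*(5*I - 3) = 16*(-3 + 5*I) = -48 + 80*I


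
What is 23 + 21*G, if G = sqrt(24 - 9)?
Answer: 23 + 21*sqrt(15) ≈ 104.33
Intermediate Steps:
G = sqrt(15) ≈ 3.8730
23 + 21*G = 23 + 21*sqrt(15)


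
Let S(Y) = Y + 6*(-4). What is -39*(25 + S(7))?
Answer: -312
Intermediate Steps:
S(Y) = -24 + Y (S(Y) = Y - 24 = -24 + Y)
-39*(25 + S(7)) = -39*(25 + (-24 + 7)) = -39*(25 - 17) = -39*8 = -312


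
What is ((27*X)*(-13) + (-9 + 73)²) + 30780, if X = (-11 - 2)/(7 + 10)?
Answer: 597455/17 ≈ 35144.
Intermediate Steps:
X = -13/17 ≈ -0.76471
((27*X)*(-13) + (-9 + 73)²) + 30780 = ((27*(-13/17))*(-13) + (-9 + 73)²) + 30780 = (-351/17*(-13) + 64²) + 30780 = (4563/17 + 4096) + 30780 = 74195/17 + 30780 = 597455/17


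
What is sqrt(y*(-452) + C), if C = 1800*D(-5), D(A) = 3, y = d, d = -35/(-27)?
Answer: 2*sqrt(97485)/9 ≈ 69.384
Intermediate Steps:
d = 35/27 (d = -35*(-1/27) = 35/27 ≈ 1.2963)
y = 35/27 ≈ 1.2963
C = 5400 (C = 1800*3 = 5400)
sqrt(y*(-452) + C) = sqrt((35/27)*(-452) + 5400) = sqrt(-15820/27 + 5400) = sqrt(129980/27) = 2*sqrt(97485)/9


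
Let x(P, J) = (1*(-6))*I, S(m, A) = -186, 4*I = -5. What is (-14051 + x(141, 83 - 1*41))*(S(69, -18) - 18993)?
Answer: 538680573/2 ≈ 2.6934e+8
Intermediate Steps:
I = -5/4 (I = (¼)*(-5) = -5/4 ≈ -1.2500)
x(P, J) = 15/2 (x(P, J) = (1*(-6))*(-5/4) = -6*(-5/4) = 15/2)
(-14051 + x(141, 83 - 1*41))*(S(69, -18) - 18993) = (-14051 + 15/2)*(-186 - 18993) = -28087/2*(-19179) = 538680573/2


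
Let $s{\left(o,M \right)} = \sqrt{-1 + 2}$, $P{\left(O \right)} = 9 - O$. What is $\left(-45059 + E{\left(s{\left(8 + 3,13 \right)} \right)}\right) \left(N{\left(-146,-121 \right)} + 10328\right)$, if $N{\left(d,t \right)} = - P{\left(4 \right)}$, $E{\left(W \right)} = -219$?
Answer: $-467404794$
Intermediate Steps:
$s{\left(o,M \right)} = 1$ ($s{\left(o,M \right)} = \sqrt{1} = 1$)
$N{\left(d,t \right)} = -5$ ($N{\left(d,t \right)} = - (9 - 4) = \left(-1\right) 5 = -5$)
$\left(-45059 + E{\left(s{\left(8 + 3,13 \right)} \right)}\right) \left(N{\left(-146,-121 \right)} + 10328\right) = \left(-45059 - 219\right) \left(-5 + 10328\right) = \left(-45278\right) 10323 = -467404794$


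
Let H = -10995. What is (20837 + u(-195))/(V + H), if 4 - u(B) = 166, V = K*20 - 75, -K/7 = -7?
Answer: -4135/2018 ≈ -2.0491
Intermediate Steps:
K = 49 (K = -7*(-7) = 49)
V = 905 (V = 49*20 - 75 = 980 - 75 = 905)
u(B) = -162 (u(B) = 4 - 1*166 = 4 - 166 = -162)
(20837 + u(-195))/(V + H) = (20837 - 162)/(905 - 10995) = 20675/(-10090) = 20675*(-1/10090) = -4135/2018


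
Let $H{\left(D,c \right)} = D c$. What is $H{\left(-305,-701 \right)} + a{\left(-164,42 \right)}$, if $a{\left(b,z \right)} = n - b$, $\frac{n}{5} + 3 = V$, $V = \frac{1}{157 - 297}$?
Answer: $\frac{5990711}{28} \approx 2.1395 \cdot 10^{5}$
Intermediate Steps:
$V = - \frac{1}{140}$ ($V = \frac{1}{-140} = - \frac{1}{140} \approx -0.0071429$)
$n = - \frac{421}{28}$ ($n = -15 + 5 \left(- \frac{1}{140}\right) = -15 - \frac{1}{28} = - \frac{421}{28} \approx -15.036$)
$a{\left(b,z \right)} = - \frac{421}{28} - b$
$H{\left(-305,-701 \right)} + a{\left(-164,42 \right)} = \left(-305\right) \left(-701\right) - - \frac{4171}{28} = 213805 + \left(- \frac{421}{28} + 164\right) = 213805 + \frac{4171}{28} = \frac{5990711}{28}$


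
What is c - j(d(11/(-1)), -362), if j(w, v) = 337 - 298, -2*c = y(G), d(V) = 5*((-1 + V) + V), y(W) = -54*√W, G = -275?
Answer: -39 + 135*I*√11 ≈ -39.0 + 447.74*I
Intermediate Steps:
d(V) = -5 + 10*V (d(V) = 5*(-1 + 2*V) = -5 + 10*V)
c = 135*I*√11 (c = -(-27)*√(-275) = -(-27)*5*I*√11 = -(-135)*I*√11 = 135*I*√11 ≈ 447.74*I)
j(w, v) = 39
c - j(d(11/(-1)), -362) = 135*I*√11 - 1*39 = 135*I*√11 - 39 = -39 + 135*I*√11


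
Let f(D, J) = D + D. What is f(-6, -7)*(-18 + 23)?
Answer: -60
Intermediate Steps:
f(D, J) = 2*D
f(-6, -7)*(-18 + 23) = (2*(-6))*(-18 + 23) = -12*5 = -60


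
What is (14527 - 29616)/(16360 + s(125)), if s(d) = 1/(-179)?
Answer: -2700931/2928439 ≈ -0.92231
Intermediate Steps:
s(d) = -1/179
(14527 - 29616)/(16360 + s(125)) = (14527 - 29616)/(16360 - 1/179) = -15089/2928439/179 = -15089*179/2928439 = -2700931/2928439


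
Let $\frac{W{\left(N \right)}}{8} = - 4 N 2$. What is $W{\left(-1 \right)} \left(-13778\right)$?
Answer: $-881792$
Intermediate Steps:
$W{\left(N \right)} = - 64 N$ ($W{\left(N \right)} = 8 - 4 N 2 = 8 \left(- 8 N\right) = - 64 N$)
$W{\left(-1 \right)} \left(-13778\right) = \left(-64\right) \left(-1\right) \left(-13778\right) = 64 \left(-13778\right) = -881792$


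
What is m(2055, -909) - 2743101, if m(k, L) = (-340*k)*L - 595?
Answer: 632374604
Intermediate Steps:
m(k, L) = -595 - 340*L*k (m(k, L) = -340*L*k - 595 = -595 - 340*L*k)
m(2055, -909) - 2743101 = (-595 - 340*(-909)*2055) - 2743101 = (-595 + 635118300) - 2743101 = 635117705 - 2743101 = 632374604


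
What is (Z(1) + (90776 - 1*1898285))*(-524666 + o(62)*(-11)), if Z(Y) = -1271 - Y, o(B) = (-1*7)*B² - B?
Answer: 412394832876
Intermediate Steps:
o(B) = -B - 7*B² (o(B) = -7*B² - B = -B - 7*B²)
(Z(1) + (90776 - 1*1898285))*(-524666 + o(62)*(-11)) = ((-1271 - 1*1) + (90776 - 1*1898285))*(-524666 - 1*62*(1 + 7*62)*(-11)) = ((-1271 - 1) + (90776 - 1898285))*(-524666 - 1*62*(1 + 434)*(-11)) = (-1272 - 1807509)*(-524666 - 1*62*435*(-11)) = -1808781*(-524666 - 26970*(-11)) = -1808781*(-524666 + 296670) = -1808781*(-227996) = 412394832876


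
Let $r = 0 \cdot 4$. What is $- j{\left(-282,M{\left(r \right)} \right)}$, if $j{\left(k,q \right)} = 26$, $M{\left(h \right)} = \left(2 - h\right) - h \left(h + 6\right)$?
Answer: $-26$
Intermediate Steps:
$r = 0$
$M{\left(h \right)} = 2 - h - h \left(6 + h\right)$ ($M{\left(h \right)} = \left(2 - h\right) - h \left(6 + h\right) = 2 - h - h \left(6 + h\right)$)
$- j{\left(-282,M{\left(r \right)} \right)} = \left(-1\right) 26 = -26$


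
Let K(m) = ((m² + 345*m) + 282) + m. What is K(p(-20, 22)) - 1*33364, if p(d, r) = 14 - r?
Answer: -35786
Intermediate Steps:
K(m) = 282 + m² + 346*m (K(m) = (282 + m² + 345*m) + m = 282 + m² + 346*m)
K(p(-20, 22)) - 1*33364 = (282 + (14 - 1*22)² + 346*(14 - 1*22)) - 1*33364 = (282 + (14 - 22)² + 346*(14 - 22)) - 33364 = (282 + (-8)² + 346*(-8)) - 33364 = (282 + 64 - 2768) - 33364 = -2422 - 33364 = -35786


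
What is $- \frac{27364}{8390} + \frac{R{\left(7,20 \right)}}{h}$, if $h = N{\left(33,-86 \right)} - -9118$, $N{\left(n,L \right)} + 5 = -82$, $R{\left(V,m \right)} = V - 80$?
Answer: $- \frac{123868377}{37885045} \approx -3.2696$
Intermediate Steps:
$R{\left(V,m \right)} = -80 + V$
$N{\left(n,L \right)} = -87$ ($N{\left(n,L \right)} = -5 - 82 = -87$)
$h = 9031$ ($h = -87 - -9118 = -87 + 9118 = 9031$)
$- \frac{27364}{8390} + \frac{R{\left(7,20 \right)}}{h} = - \frac{27364}{8390} + \frac{-80 + 7}{9031} = \left(-27364\right) \frac{1}{8390} - \frac{73}{9031} = - \frac{13682}{4195} - \frac{73}{9031} = - \frac{123868377}{37885045}$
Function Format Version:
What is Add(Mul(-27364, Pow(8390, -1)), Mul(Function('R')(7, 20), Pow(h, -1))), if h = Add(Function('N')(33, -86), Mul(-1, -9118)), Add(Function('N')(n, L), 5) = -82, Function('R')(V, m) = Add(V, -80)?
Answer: Rational(-123868377, 37885045) ≈ -3.2696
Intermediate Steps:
Function('R')(V, m) = Add(-80, V)
Function('N')(n, L) = -87 (Function('N')(n, L) = Add(-5, -82) = -87)
h = 9031 (h = Add(-87, Mul(-1, -9118)) = Add(-87, 9118) = 9031)
Add(Mul(-27364, Pow(8390, -1)), Mul(Function('R')(7, 20), Pow(h, -1))) = Add(Mul(-27364, Pow(8390, -1)), Mul(Add(-80, 7), Pow(9031, -1))) = Add(Mul(-27364, Rational(1, 8390)), Mul(-73, Rational(1, 9031))) = Add(Rational(-13682, 4195), Rational(-73, 9031)) = Rational(-123868377, 37885045)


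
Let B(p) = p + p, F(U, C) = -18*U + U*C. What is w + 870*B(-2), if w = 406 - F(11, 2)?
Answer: -2898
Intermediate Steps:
F(U, C) = -18*U + C*U
w = 582 (w = 406 - 11*(-18 + 2) = 406 - 11*(-16) = 406 - 1*(-176) = 406 + 176 = 582)
B(p) = 2*p
w + 870*B(-2) = 582 + 870*(2*(-2)) = 582 + 870*(-4) = 582 - 3480 = -2898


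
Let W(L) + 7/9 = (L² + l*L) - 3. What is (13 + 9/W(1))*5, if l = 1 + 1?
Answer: 50/7 ≈ 7.1429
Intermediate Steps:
l = 2
W(L) = -34/9 + L² + 2*L (W(L) = -7/9 + ((L² + 2*L) - 3) = -7/9 + (-3 + L² + 2*L) = -34/9 + L² + 2*L)
(13 + 9/W(1))*5 = (13 + 9/(-34/9 + 1² + 2*1))*5 = (13 + 9/(-34/9 + 1 + 2))*5 = (13 + 9/(-7/9))*5 = (13 + 9*(-9/7))*5 = (13 - 81/7)*5 = (10/7)*5 = 50/7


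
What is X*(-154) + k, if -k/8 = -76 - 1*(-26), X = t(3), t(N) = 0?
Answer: 400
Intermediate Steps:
X = 0
k = 400 (k = -8*(-76 - 1*(-26)) = -8*(-76 + 26) = -8*(-50) = 400)
X*(-154) + k = 0*(-154) + 400 = 0 + 400 = 400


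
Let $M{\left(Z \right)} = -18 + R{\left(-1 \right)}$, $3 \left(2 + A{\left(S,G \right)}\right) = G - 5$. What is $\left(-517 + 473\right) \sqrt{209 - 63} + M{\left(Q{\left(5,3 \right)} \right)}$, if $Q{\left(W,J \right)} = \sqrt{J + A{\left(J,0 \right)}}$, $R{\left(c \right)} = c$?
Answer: $-19 - 44 \sqrt{146} \approx -550.65$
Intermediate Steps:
$A{\left(S,G \right)} = - \frac{11}{3} + \frac{G}{3}$ ($A{\left(S,G \right)} = -2 + \frac{G - 5}{3} = -2 + \frac{-5 + G}{3} = -2 + \left(- \frac{5}{3} + \frac{G}{3}\right) = - \frac{11}{3} + \frac{G}{3}$)
$Q{\left(W,J \right)} = \sqrt{- \frac{11}{3} + J}$ ($Q{\left(W,J \right)} = \sqrt{J + \left(- \frac{11}{3} + \frac{1}{3} \cdot 0\right)} = \sqrt{J + \left(- \frac{11}{3} + 0\right)} = \sqrt{J - \frac{11}{3}} = \sqrt{- \frac{11}{3} + J}$)
$M{\left(Z \right)} = -19$ ($M{\left(Z \right)} = -18 - 1 = -19$)
$\left(-517 + 473\right) \sqrt{209 - 63} + M{\left(Q{\left(5,3 \right)} \right)} = \left(-517 + 473\right) \sqrt{209 - 63} - 19 = - 44 \sqrt{146} - 19 = -19 - 44 \sqrt{146}$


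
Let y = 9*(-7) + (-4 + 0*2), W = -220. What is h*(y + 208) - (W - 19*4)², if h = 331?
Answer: -40945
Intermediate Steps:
y = -67 (y = -63 + (-4 + 0) = -63 - 4 = -67)
h*(y + 208) - (W - 19*4)² = 331*(-67 + 208) - (-220 - 19*4)² = 331*141 - (-220 - 76)² = 46671 - 1*(-296)² = 46671 - 1*87616 = 46671 - 87616 = -40945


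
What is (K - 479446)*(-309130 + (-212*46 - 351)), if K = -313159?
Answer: 253025671965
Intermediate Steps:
(K - 479446)*(-309130 + (-212*46 - 351)) = (-313159 - 479446)*(-309130 + (-212*46 - 351)) = -792605*(-309130 + (-9752 - 351)) = -792605*(-309130 - 10103) = -792605*(-319233) = 253025671965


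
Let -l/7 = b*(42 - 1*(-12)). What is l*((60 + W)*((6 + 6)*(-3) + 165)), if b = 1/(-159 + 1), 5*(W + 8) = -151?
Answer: 2657529/395 ≈ 6727.9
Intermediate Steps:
W = -191/5 (W = -8 + (⅕)*(-151) = -8 - 151/5 = -191/5 ≈ -38.200)
b = -1/158 (b = 1/(-158) = -1/158 ≈ -0.0063291)
l = 189/79 (l = -(-7)*(42 - 1*(-12))/158 = -(-7)*(42 + 12)/158 = -(-7)*54/158 = -7*(-27/79) = 189/79 ≈ 2.3924)
l*((60 + W)*((6 + 6)*(-3) + 165)) = 189*((60 - 191/5)*((6 + 6)*(-3) + 165))/79 = 189*(109*(12*(-3) + 165)/5)/79 = 189*(109*(-36 + 165)/5)/79 = 189*((109/5)*129)/79 = (189/79)*(14061/5) = 2657529/395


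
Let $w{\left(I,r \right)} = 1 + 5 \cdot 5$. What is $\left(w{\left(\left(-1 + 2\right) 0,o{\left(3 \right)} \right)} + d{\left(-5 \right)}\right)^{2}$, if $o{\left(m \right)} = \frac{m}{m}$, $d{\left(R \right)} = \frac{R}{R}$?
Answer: $729$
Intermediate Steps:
$d{\left(R \right)} = 1$
$o{\left(m \right)} = 1$
$w{\left(I,r \right)} = 26$ ($w{\left(I,r \right)} = 1 + 25 = 26$)
$\left(w{\left(\left(-1 + 2\right) 0,o{\left(3 \right)} \right)} + d{\left(-5 \right)}\right)^{2} = \left(26 + 1\right)^{2} = 27^{2} = 729$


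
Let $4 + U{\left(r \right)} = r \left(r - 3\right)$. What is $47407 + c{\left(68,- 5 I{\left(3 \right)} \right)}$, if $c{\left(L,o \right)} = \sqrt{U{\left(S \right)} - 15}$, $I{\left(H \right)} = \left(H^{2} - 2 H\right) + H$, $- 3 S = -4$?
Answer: $47407 + \frac{i \sqrt{191}}{3} \approx 47407.0 + 4.6068 i$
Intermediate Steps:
$S = \frac{4}{3}$ ($S = \left(- \frac{1}{3}\right) \left(-4\right) = \frac{4}{3} \approx 1.3333$)
$I{\left(H \right)} = H^{2} - H$
$U{\left(r \right)} = -4 + r \left(-3 + r\right)$ ($U{\left(r \right)} = -4 + r \left(r - 3\right) = -4 + r \left(-3 + r\right)$)
$c{\left(L,o \right)} = \frac{i \sqrt{191}}{3}$ ($c{\left(L,o \right)} = \sqrt{\left(-4 + \left(\frac{4}{3}\right)^{2} - 4\right) - 15} = \sqrt{\left(-4 + \frac{16}{9} - 4\right) - 15} = \sqrt{- \frac{56}{9} - 15} = \sqrt{- \frac{191}{9}} = \frac{i \sqrt{191}}{3}$)
$47407 + c{\left(68,- 5 I{\left(3 \right)} \right)} = 47407 + \frac{i \sqrt{191}}{3}$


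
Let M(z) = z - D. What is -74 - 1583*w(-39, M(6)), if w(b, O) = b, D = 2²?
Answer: 61663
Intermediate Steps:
D = 4
M(z) = -4 + z (M(z) = z - 1*4 = z - 4 = -4 + z)
-74 - 1583*w(-39, M(6)) = -74 - 1583*(-39) = -74 + 61737 = 61663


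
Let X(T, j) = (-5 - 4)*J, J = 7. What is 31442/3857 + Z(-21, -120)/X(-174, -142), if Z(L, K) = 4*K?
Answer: 182486/11571 ≈ 15.771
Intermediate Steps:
X(T, j) = -63 (X(T, j) = (-5 - 4)*7 = -9*7 = -63)
31442/3857 + Z(-21, -120)/X(-174, -142) = 31442/3857 + (4*(-120))/(-63) = 31442*(1/3857) - 480*(-1/63) = 31442/3857 + 160/21 = 182486/11571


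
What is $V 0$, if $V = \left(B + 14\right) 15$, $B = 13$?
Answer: $0$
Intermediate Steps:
$V = 405$ ($V = \left(13 + 14\right) 15 = 27 \cdot 15 = 405$)
$V 0 = 405 \cdot 0 = 0$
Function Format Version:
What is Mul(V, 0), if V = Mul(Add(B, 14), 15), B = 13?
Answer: 0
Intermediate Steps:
V = 405 (V = Mul(Add(13, 14), 15) = Mul(27, 15) = 405)
Mul(V, 0) = Mul(405, 0) = 0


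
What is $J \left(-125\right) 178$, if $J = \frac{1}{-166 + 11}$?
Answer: $\frac{4450}{31} \approx 143.55$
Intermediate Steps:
$J = - \frac{1}{155}$ ($J = \frac{1}{-155} = - \frac{1}{155} \approx -0.0064516$)
$J \left(-125\right) 178 = \left(- \frac{1}{155}\right) \left(-125\right) 178 = \frac{25}{31} \cdot 178 = \frac{4450}{31}$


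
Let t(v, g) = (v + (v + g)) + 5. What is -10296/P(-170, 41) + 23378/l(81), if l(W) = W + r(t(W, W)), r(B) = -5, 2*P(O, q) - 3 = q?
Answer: -6095/38 ≈ -160.39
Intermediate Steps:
P(O, q) = 3/2 + q/2
t(v, g) = 5 + g + 2*v (t(v, g) = (v + (g + v)) + 5 = (g + 2*v) + 5 = 5 + g + 2*v)
l(W) = -5 + W (l(W) = W - 5 = -5 + W)
-10296/P(-170, 41) + 23378/l(81) = -10296/(3/2 + (½)*41) + 23378/(-5 + 81) = -10296/(3/2 + 41/2) + 23378/76 = -10296/22 + 23378*(1/76) = -10296*1/22 + 11689/38 = -468 + 11689/38 = -6095/38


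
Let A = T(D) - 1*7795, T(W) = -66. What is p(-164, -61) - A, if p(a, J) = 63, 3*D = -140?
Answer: 7924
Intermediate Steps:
D = -140/3 (D = (1/3)*(-140) = -140/3 ≈ -46.667)
A = -7861 (A = -66 - 1*7795 = -66 - 7795 = -7861)
p(-164, -61) - A = 63 - 1*(-7861) = 63 + 7861 = 7924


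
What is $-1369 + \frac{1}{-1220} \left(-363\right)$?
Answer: $- \frac{1669817}{1220} \approx -1368.7$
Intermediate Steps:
$-1369 + \frac{1}{-1220} \left(-363\right) = -1369 - - \frac{363}{1220} = -1369 + \frac{363}{1220} = - \frac{1669817}{1220}$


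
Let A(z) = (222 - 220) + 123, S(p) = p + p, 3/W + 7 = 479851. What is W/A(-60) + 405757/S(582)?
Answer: 338020940861/969684750 ≈ 348.59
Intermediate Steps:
W = 1/159948 (W = 3/(-7 + 479851) = 3/479844 = 3*(1/479844) = 1/159948 ≈ 6.2520e-6)
S(p) = 2*p
A(z) = 125 (A(z) = 2 + 123 = 125)
W/A(-60) + 405757/S(582) = (1/159948)/125 + 405757/((2*582)) = (1/159948)*(1/125) + 405757/1164 = 1/19993500 + 405757*(1/1164) = 1/19993500 + 405757/1164 = 338020940861/969684750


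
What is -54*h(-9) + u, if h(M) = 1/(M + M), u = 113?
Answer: 116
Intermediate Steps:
h(M) = 1/(2*M)
-54*h(-9) + u = -27/(-9) + 113 = -27*(-1)/9 + 113 = -54*(-1/18) + 113 = 3 + 113 = 116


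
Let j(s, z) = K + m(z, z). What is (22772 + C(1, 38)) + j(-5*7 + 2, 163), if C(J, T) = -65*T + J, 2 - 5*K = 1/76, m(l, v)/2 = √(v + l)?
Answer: 7715291/380 + 2*√326 ≈ 20340.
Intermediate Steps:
m(l, v) = 2*√(l + v) (m(l, v) = 2*√(v + l) = 2*√(l + v))
K = 151/380 (K = ⅖ - ⅕/76 = ⅖ - ⅕*1/76 = ⅖ - 1/380 = 151/380 ≈ 0.39737)
C(J, T) = J - 65*T
j(s, z) = 151/380 + 2*√2*√z (j(s, z) = 151/380 + 2*√(z + z) = 151/380 + 2*√(2*z) = 151/380 + 2*(√2*√z) = 151/380 + 2*√2*√z)
(22772 + C(1, 38)) + j(-5*7 + 2, 163) = (22772 + (1 - 65*38)) + (151/380 + 2*√2*√163) = (22772 + (1 - 2470)) + (151/380 + 2*√326) = (22772 - 2469) + (151/380 + 2*√326) = 20303 + (151/380 + 2*√326) = 7715291/380 + 2*√326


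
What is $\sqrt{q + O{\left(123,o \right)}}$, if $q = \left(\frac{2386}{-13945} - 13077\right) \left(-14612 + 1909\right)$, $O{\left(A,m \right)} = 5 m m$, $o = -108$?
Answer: $\frac{\sqrt{32315403546196585}}{13945} \approx 12891.0$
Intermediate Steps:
$O{\left(A,m \right)} = 5 m^{2}$
$q = \frac{2316533701153}{13945}$ ($q = \left(2386 \left(- \frac{1}{13945}\right) - 13077\right) \left(-12703\right) = \left(- \frac{2386}{13945} - 13077\right) \left(-12703\right) = \left(- \frac{182361151}{13945}\right) \left(-12703\right) = \frac{2316533701153}{13945} \approx 1.6612 \cdot 10^{8}$)
$\sqrt{q + O{\left(123,o \right)}} = \sqrt{\frac{2316533701153}{13945} + 5 \left(-108\right)^{2}} = \sqrt{\frac{2316533701153}{13945} + 5 \cdot 11664} = \sqrt{\frac{2316533701153}{13945} + 58320} = \sqrt{\frac{2317346973553}{13945}} = \frac{\sqrt{32315403546196585}}{13945}$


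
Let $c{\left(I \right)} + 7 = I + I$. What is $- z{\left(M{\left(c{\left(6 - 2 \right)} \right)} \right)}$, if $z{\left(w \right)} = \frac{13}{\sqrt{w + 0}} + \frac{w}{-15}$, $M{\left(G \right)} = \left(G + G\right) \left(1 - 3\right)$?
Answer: $- \frac{4}{15} + \frac{13 i}{2} \approx -0.26667 + 6.5 i$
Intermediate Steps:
$c{\left(I \right)} = -7 + 2 I$ ($c{\left(I \right)} = -7 + \left(I + I\right) = -7 + 2 I$)
$M{\left(G \right)} = - 4 G$ ($M{\left(G \right)} = 2 G \left(-2\right) = - 4 G$)
$z{\left(w \right)} = \frac{13}{\sqrt{w}} - \frac{w}{15}$ ($z{\left(w \right)} = \frac{13}{\sqrt{w}} + w \left(- \frac{1}{15}\right) = \frac{13}{\sqrt{w}} - \frac{w}{15}$)
$- z{\left(M{\left(c{\left(6 - 2 \right)} \right)} \right)} = - (\frac{13}{2 i \sqrt{-7 + 2 \left(6 - 2\right)}} - \frac{\left(-4\right) \left(-7 + 2 \left(6 - 2\right)\right)}{15}) = - (\frac{13}{2 i \sqrt{-7 + 2 \cdot 4}} - \frac{\left(-4\right) \left(-7 + 2 \cdot 4\right)}{15}) = - (\frac{13}{2 i \sqrt{-7 + 8}} - \frac{\left(-4\right) \left(-7 + 8\right)}{15}) = - (\frac{13}{2 i} - \frac{\left(-4\right) 1}{15}) = - (\frac{13}{2 i} - - \frac{4}{15}) = - (13 \left(- \frac{i}{2}\right) + \frac{4}{15}) = - (- \frac{13 i}{2} + \frac{4}{15}) = - (\frac{4}{15} - \frac{13 i}{2}) = - \frac{4}{15} + \frac{13 i}{2}$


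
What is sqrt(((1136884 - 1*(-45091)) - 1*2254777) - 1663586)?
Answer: 2*I*sqrt(684097) ≈ 1654.2*I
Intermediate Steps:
sqrt(((1136884 - 1*(-45091)) - 1*2254777) - 1663586) = sqrt(((1136884 + 45091) - 2254777) - 1663586) = sqrt((1181975 - 2254777) - 1663586) = sqrt(-1072802 - 1663586) = sqrt(-2736388) = 2*I*sqrt(684097)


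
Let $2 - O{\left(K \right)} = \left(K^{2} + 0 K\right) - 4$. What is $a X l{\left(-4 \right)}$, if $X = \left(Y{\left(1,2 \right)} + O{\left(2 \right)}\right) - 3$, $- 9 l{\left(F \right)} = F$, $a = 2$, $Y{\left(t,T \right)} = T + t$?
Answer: $\frac{16}{9} \approx 1.7778$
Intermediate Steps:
$l{\left(F \right)} = - \frac{F}{9}$
$O{\left(K \right)} = 6 - K^{2}$ ($O{\left(K \right)} = 2 - \left(\left(K^{2} + 0 K\right) - 4\right) = 2 - \left(\left(K^{2} + 0\right) - 4\right) = 2 - \left(K^{2} - 4\right) = 2 - \left(-4 + K^{2}\right) = 6 - K^{2}$)
$X = 2$ ($X = \left(\left(2 + 1\right) + \left(6 - 2^{2}\right)\right) - 3 = \left(3 + \left(6 - 4\right)\right) - 3 = \left(3 + 2\right) - 3 = 5 - 3 = 2$)
$a X l{\left(-4 \right)} = 2 \cdot 2 \left(\left(- \frac{1}{9}\right) \left(-4\right)\right) = 4 \cdot \frac{4}{9} = \frac{16}{9}$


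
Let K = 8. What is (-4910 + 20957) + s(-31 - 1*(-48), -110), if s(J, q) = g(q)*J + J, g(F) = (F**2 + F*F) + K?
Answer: 427600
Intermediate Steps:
g(F) = 8 + 2*F**2 (g(F) = (F**2 + F*F) + 8 = (F**2 + F**2) + 8 = 2*F**2 + 8 = 8 + 2*F**2)
s(J, q) = J + J*(8 + 2*q**2) (s(J, q) = (8 + 2*q**2)*J + J = J*(8 + 2*q**2) + J = J + J*(8 + 2*q**2))
(-4910 + 20957) + s(-31 - 1*(-48), -110) = (-4910 + 20957) + (-31 - 1*(-48))*(9 + 2*(-110)**2) = 16047 + (-31 + 48)*(9 + 2*12100) = 16047 + 17*(9 + 24200) = 16047 + 17*24209 = 16047 + 411553 = 427600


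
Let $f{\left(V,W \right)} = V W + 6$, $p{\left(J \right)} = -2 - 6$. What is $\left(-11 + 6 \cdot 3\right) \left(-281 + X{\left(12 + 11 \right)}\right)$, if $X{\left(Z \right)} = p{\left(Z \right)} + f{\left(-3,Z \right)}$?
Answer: $-2464$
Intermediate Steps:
$p{\left(J \right)} = -8$ ($p{\left(J \right)} = -2 - 6 = -8$)
$f{\left(V,W \right)} = 6 + V W$
$X{\left(Z \right)} = -2 - 3 Z$ ($X{\left(Z \right)} = -8 - \left(-6 + 3 Z\right) = -2 - 3 Z$)
$\left(-11 + 6 \cdot 3\right) \left(-281 + X{\left(12 + 11 \right)}\right) = \left(-11 + 6 \cdot 3\right) \left(-281 - \left(2 + 3 \left(12 + 11\right)\right)\right) = \left(-11 + 18\right) \left(-281 - 71\right) = 7 \left(-281 - 71\right) = 7 \left(-352\right) = -2464$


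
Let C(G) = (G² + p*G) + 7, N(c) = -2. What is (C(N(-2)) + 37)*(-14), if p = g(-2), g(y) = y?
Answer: -728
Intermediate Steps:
p = -2
C(G) = 7 + G² - 2*G (C(G) = (G² - 2*G) + 7 = 7 + G² - 2*G)
(C(N(-2)) + 37)*(-14) = ((7 + (-2)² - 2*(-2)) + 37)*(-14) = ((7 + 4 + 4) + 37)*(-14) = (15 + 37)*(-14) = 52*(-14) = -728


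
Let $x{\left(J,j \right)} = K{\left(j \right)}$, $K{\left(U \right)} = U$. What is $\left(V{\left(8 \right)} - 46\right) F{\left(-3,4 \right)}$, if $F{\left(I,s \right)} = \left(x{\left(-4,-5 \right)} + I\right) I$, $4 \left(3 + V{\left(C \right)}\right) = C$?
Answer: $-1128$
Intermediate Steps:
$V{\left(C \right)} = -3 + \frac{C}{4}$
$x{\left(J,j \right)} = j$
$F{\left(I,s \right)} = I \left(-5 + I\right)$ ($F{\left(I,s \right)} = \left(-5 + I\right) I = I \left(-5 + I\right)$)
$\left(V{\left(8 \right)} - 46\right) F{\left(-3,4 \right)} = \left(\left(-3 + \frac{1}{4} \cdot 8\right) - 46\right) \left(- 3 \left(-5 - 3\right)\right) = \left(\left(-3 + 2\right) - 46\right) \left(\left(-3\right) \left(-8\right)\right) = \left(-1 - 46\right) 24 = \left(-47\right) 24 = -1128$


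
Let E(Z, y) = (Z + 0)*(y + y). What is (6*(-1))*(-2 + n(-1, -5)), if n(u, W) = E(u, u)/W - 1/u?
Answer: 42/5 ≈ 8.4000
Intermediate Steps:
E(Z, y) = 2*Z*y (E(Z, y) = Z*(2*y) = 2*Z*y)
n(u, W) = -1/u + 2*u²/W (n(u, W) = (2*u*u)/W - 1/u = (2*u²)/W - 1/u = 2*u²/W - 1/u = -1/u + 2*u²/W)
(6*(-1))*(-2 + n(-1, -5)) = (6*(-1))*(-2 + (-1*(-5) + 2*(-1)³)/(-5*(-1))) = -6*(-2 - ⅕*(-1)*(5 + 2*(-1))) = -6*(-2 - ⅕*(-1)*(5 - 2)) = -6*(-2 - ⅕*(-1)*3) = -6*(-2 + ⅗) = -6*(-7/5) = 42/5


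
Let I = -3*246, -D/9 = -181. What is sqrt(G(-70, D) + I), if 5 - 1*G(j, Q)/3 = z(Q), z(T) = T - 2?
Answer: 2*I*sqrt(1401) ≈ 74.86*I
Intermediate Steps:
D = 1629 (D = -9*(-181) = 1629)
z(T) = -2 + T
G(j, Q) = 21 - 3*Q (G(j, Q) = 15 - 3*(-2 + Q) = 15 + (6 - 3*Q) = 21 - 3*Q)
I = -738
sqrt(G(-70, D) + I) = sqrt((21 - 3*1629) - 738) = sqrt((21 - 4887) - 738) = sqrt(-4866 - 738) = sqrt(-5604) = 2*I*sqrt(1401)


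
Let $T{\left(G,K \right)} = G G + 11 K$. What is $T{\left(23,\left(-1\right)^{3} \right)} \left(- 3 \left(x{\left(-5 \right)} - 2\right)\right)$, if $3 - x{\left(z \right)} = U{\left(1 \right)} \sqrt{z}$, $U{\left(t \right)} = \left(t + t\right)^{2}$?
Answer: $-1554 + 6216 i \sqrt{5} \approx -1554.0 + 13899.0 i$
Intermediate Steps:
$U{\left(t \right)} = 4 t^{2}$ ($U{\left(t \right)} = \left(2 t\right)^{2} = 4 t^{2}$)
$x{\left(z \right)} = 3 - 4 \sqrt{z}$ ($x{\left(z \right)} = 3 - 4 \cdot 1^{2} \sqrt{z} = 3 - 4 \cdot 1 \sqrt{z} = 3 - 4 \sqrt{z}$)
$T{\left(G,K \right)} = G^{2} + 11 K$
$T{\left(23,\left(-1\right)^{3} \right)} \left(- 3 \left(x{\left(-5 \right)} - 2\right)\right) = \left(23^{2} + 11 \left(-1\right)^{3}\right) \left(- 3 \left(\left(3 - 4 \sqrt{-5}\right) - 2\right)\right) = \left(529 + 11 \left(-1\right)\right) \left(- 3 \left(\left(3 - 4 i \sqrt{5}\right) - 2\right)\right) = \left(529 - 11\right) \left(- 3 \left(\left(3 - 4 i \sqrt{5}\right) - 2\right)\right) = 518 \left(- 3 \left(1 - 4 i \sqrt{5}\right)\right) = 518 \left(-3 + 12 i \sqrt{5}\right) = -1554 + 6216 i \sqrt{5}$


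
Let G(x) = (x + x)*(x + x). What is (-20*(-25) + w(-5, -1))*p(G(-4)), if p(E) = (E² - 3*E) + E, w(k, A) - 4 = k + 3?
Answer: 1991936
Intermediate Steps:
w(k, A) = 7 + k (w(k, A) = 4 + (k + 3) = 4 + (3 + k) = 7 + k)
G(x) = 4*x² (G(x) = (2*x)*(2*x) = 4*x²)
p(E) = E² - 2*E
(-20*(-25) + w(-5, -1))*p(G(-4)) = (-20*(-25) + (7 - 5))*((4*(-4)²)*(-2 + 4*(-4)²)) = (500 + 2)*((4*16)*(-2 + 4*16)) = 502*(64*(-2 + 64)) = 502*(64*62) = 502*3968 = 1991936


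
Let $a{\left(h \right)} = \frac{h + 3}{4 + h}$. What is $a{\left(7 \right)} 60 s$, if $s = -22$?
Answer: $-1200$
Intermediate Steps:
$a{\left(h \right)} = \frac{3 + h}{4 + h}$
$a{\left(7 \right)} 60 s = \frac{3 + 7}{4 + 7} \cdot 60 \left(-22\right) = \frac{1}{11} \cdot 10 \cdot 60 \left(-22\right) = \frac{10}{11} \cdot 60 \left(-22\right) = \frac{600}{11} \left(-22\right) = -1200$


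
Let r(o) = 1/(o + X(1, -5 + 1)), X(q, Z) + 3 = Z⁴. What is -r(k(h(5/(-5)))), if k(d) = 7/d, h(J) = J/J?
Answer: -1/260 ≈ -0.0038462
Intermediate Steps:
h(J) = 1
X(q, Z) = -3 + Z⁴
r(o) = 1/(253 + o) (r(o) = 1/(o + (-3 + (-5 + 1)⁴)) = 1/(o + (-3 + (-4)⁴)) = 1/(o + (-3 + 256)) = 1/(o + 253) = 1/(253 + o))
-r(k(h(5/(-5)))) = -1/(253 + 7/1) = -1/(253 + 7*1) = -1/(253 + 7) = -1/260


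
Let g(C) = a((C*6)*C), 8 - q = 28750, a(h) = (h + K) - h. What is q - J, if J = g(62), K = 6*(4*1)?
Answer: -28766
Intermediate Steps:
K = 24 (K = 6*4 = 24)
a(h) = 24 (a(h) = (h + 24) - h = (24 + h) - h = 24)
q = -28742 (q = 8 - 1*28750 = 8 - 28750 = -28742)
g(C) = 24
J = 24
q - J = -28742 - 1*24 = -28742 - 24 = -28766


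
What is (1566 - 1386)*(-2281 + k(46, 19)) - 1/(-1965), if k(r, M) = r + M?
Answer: -783799199/1965 ≈ -3.9888e+5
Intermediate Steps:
k(r, M) = M + r
(1566 - 1386)*(-2281 + k(46, 19)) - 1/(-1965) = (1566 - 1386)*(-2281 + (19 + 46)) - 1/(-1965) = 180*(-2281 + 65) - 1*(-1/1965) = 180*(-2216) + 1/1965 = -398880 + 1/1965 = -783799199/1965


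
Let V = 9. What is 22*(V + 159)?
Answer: 3696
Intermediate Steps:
22*(V + 159) = 22*(9 + 159) = 22*168 = 3696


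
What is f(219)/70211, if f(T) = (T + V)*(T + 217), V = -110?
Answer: 47524/70211 ≈ 0.67687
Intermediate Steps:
f(T) = (-110 + T)*(217 + T) (f(T) = (T - 110)*(T + 217) = (-110 + T)*(217 + T))
f(219)/70211 = (-23870 + 219² + 107*219)/70211 = (-23870 + 47961 + 23433)*(1/70211) = 47524*(1/70211) = 47524/70211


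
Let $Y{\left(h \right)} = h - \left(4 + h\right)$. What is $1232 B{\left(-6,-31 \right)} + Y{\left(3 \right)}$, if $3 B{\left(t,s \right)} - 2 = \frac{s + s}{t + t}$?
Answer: $\frac{26452}{9} \approx 2939.1$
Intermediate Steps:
$B{\left(t,s \right)} = \frac{2}{3} + \frac{s}{3 t}$ ($B{\left(t,s \right)} = \frac{2}{3} + \frac{\left(s + s\right) \frac{1}{t + t}}{3} = \frac{2}{3} + \frac{2 s \frac{1}{2 t}}{3} = \frac{2}{3} + \frac{s \frac{1}{t}}{3} = \frac{2}{3} + \frac{s}{3 t}$)
$Y{\left(h \right)} = -4$
$1232 B{\left(-6,-31 \right)} + Y{\left(3 \right)} = 1232 \frac{-31 + 2 \left(-6\right)}{3 \left(-6\right)} - 4 = 1232 \cdot \frac{1}{3} \left(- \frac{1}{6}\right) \left(-31 - 12\right) - 4 = 1232 \cdot \frac{1}{3} \left(- \frac{1}{6}\right) \left(-43\right) - 4 = 1232 \cdot \frac{43}{18} - 4 = \frac{26488}{9} - 4 = \frac{26452}{9}$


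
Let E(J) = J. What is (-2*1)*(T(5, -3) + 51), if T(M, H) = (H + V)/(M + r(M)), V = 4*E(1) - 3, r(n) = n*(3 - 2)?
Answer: -508/5 ≈ -101.60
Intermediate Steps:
r(n) = n (r(n) = n*1 = n)
V = 1 (V = 4*1 - 3 = 4 - 3 = 1)
T(M, H) = (1 + H)/(2*M) (T(M, H) = (H + 1)/(M + M) = (1 + H)/((2*M)) = (1 + H)*(1/(2*M)) = (1 + H)/(2*M))
(-2*1)*(T(5, -3) + 51) = (-2*1)*((1/2)*(1 - 3)/5 + 51) = -2*((1/2)*(1/5)*(-2) + 51) = -2*(-1/5 + 51) = -2*254/5 = -508/5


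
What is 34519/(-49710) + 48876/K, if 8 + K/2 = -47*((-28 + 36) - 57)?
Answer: 5047075/507042 ≈ 9.9540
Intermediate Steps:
K = 4590 (K = -16 + 2*(-47*((-28 + 36) - 57)) = -16 + 2*(-47*(8 - 57)) = -16 + 2*(-47*(-49)) = -16 + 2*2303 = -16 + 4606 = 4590)
34519/(-49710) + 48876/K = 34519/(-49710) + 48876/4590 = 34519*(-1/49710) + 48876*(1/4590) = -34519/49710 + 8146/765 = 5047075/507042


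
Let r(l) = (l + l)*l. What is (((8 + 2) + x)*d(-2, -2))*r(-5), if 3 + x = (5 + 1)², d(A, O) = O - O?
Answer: 0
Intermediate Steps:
d(A, O) = 0
x = 33 (x = -3 + (5 + 1)² = -3 + 6² = -3 + 36 = 33)
r(l) = 2*l² (r(l) = (2*l)*l = 2*l²)
(((8 + 2) + x)*d(-2, -2))*r(-5) = (((8 + 2) + 33)*0)*(2*(-5)²) = ((10 + 33)*0)*(2*25) = (43*0)*50 = 0*50 = 0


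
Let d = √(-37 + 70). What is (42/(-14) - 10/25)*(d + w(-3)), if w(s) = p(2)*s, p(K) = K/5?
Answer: 102/25 - 17*√33/5 ≈ -15.452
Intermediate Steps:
p(K) = K/5 (p(K) = K*(⅕) = K/5)
w(s) = 2*s/5 (w(s) = ((⅕)*2)*s = 2*s/5)
d = √33 ≈ 5.7446
(42/(-14) - 10/25)*(d + w(-3)) = (42/(-14) - 10/25)*(√33 + (⅖)*(-3)) = (42*(-1/14) - 10*1/25)*(√33 - 6/5) = (-3 - ⅖)*(-6/5 + √33) = -17*(-6/5 + √33)/5 = 102/25 - 17*√33/5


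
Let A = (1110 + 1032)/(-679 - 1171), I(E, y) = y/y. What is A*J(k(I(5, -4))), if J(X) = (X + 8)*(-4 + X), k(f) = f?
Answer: 28917/925 ≈ 31.262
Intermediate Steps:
I(E, y) = 1
A = -1071/925 (A = 2142/(-1850) = 2142*(-1/1850) = -1071/925 ≈ -1.1578)
J(X) = (-4 + X)*(8 + X) (J(X) = (8 + X)*(-4 + X) = (-4 + X)*(8 + X))
A*J(k(I(5, -4))) = -1071*(-32 + 1² + 4*1)/925 = -1071*(-32 + 1 + 4)/925 = -1071/925*(-27) = 28917/925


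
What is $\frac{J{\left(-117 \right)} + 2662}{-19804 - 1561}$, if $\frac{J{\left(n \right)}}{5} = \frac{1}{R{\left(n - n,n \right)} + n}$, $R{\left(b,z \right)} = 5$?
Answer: $- \frac{298139}{2392880} \approx -0.12459$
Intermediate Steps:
$J{\left(n \right)} = \frac{5}{5 + n}$
$\frac{J{\left(-117 \right)} + 2662}{-19804 - 1561} = \frac{\frac{5}{5 - 117} + 2662}{-19804 - 1561} = \frac{\frac{5}{-112} + 2662}{-21365} = \left(5 \left(- \frac{1}{112}\right) + 2662\right) \left(- \frac{1}{21365}\right) = \left(- \frac{5}{112} + 2662\right) \left(- \frac{1}{21365}\right) = \frac{298139}{112} \left(- \frac{1}{21365}\right) = - \frac{298139}{2392880}$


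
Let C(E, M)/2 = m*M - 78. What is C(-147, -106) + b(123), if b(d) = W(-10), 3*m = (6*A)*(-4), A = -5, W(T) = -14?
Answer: -8650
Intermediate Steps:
m = 40 (m = ((6*(-5))*(-4))/3 = (-30*(-4))/3 = (⅓)*120 = 40)
C(E, M) = -156 + 80*M (C(E, M) = 2*(40*M - 78) = 2*(-78 + 40*M) = -156 + 80*M)
b(d) = -14
C(-147, -106) + b(123) = (-156 + 80*(-106)) - 14 = (-156 - 8480) - 14 = -8636 - 14 = -8650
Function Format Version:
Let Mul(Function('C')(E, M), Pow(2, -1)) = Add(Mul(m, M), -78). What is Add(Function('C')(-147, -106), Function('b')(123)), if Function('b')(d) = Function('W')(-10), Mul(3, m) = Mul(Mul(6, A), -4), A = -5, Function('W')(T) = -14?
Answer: -8650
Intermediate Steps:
m = 40 (m = Mul(Rational(1, 3), Mul(Mul(6, -5), -4)) = Mul(Rational(1, 3), Mul(-30, -4)) = Mul(Rational(1, 3), 120) = 40)
Function('C')(E, M) = Add(-156, Mul(80, M)) (Function('C')(E, M) = Mul(2, Add(Mul(40, M), -78)) = Mul(2, Add(-78, Mul(40, M))) = Add(-156, Mul(80, M)))
Function('b')(d) = -14
Add(Function('C')(-147, -106), Function('b')(123)) = Add(Add(-156, Mul(80, -106)), -14) = Add(Add(-156, -8480), -14) = Add(-8636, -14) = -8650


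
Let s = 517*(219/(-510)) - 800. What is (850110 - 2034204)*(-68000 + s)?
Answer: 6946926157827/85 ≈ 8.1729e+10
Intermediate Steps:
s = -173741/170 (s = 517*(219*(-1/510)) - 800 = 517*(-73/170) - 800 = -37741/170 - 800 = -173741/170 ≈ -1022.0)
(850110 - 2034204)*(-68000 + s) = (850110 - 2034204)*(-68000 - 173741/170) = -1184094*(-11733741/170) = 6946926157827/85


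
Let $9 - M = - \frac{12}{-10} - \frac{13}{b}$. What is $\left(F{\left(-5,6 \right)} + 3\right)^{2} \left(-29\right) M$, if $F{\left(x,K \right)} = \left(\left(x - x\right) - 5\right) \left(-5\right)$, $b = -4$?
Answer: $- \frac{517244}{5} \approx -1.0345 \cdot 10^{5}$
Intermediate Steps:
$F{\left(x,K \right)} = 25$ ($F{\left(x,K \right)} = \left(0 - 5\right) \left(-5\right) = \left(-5\right) \left(-5\right) = 25$)
$M = \frac{91}{20}$ ($M = 9 - \left(- \frac{12}{-10} - \frac{13}{-4}\right) = 9 - \left(\left(-12\right) \left(- \frac{1}{10}\right) - - \frac{13}{4}\right) = 9 - \left(\frac{6}{5} + \frac{13}{4}\right) = 9 - \frac{89}{20} = \frac{91}{20} \approx 4.55$)
$\left(F{\left(-5,6 \right)} + 3\right)^{2} \left(-29\right) M = \left(25 + 3\right)^{2} \left(-29\right) \frac{91}{20} = 28^{2} \left(-29\right) \frac{91}{20} = 784 \left(-29\right) \frac{91}{20} = \left(-22736\right) \frac{91}{20} = - \frac{517244}{5}$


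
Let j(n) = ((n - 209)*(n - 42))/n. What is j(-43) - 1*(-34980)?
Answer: 1482720/43 ≈ 34482.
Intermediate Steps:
j(n) = (-209 + n)*(-42 + n)/n (j(n) = ((-209 + n)*(-42 + n))/n = (-209 + n)*(-42 + n)/n)
j(-43) - 1*(-34980) = (-251 - 43 + 8778/(-43)) - 1*(-34980) = (-251 - 43 + 8778*(-1/43)) + 34980 = (-251 - 43 - 8778/43) + 34980 = -21420/43 + 34980 = 1482720/43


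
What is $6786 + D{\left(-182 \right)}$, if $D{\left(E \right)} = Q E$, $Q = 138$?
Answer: $-18330$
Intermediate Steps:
$D{\left(E \right)} = 138 E$
$6786 + D{\left(-182 \right)} = 6786 + 138 \left(-182\right) = 6786 - 25116 = -18330$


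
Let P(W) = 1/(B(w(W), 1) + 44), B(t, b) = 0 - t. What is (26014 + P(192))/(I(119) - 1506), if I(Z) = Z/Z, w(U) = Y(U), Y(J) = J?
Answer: -3850071/222740 ≈ -17.285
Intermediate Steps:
w(U) = U
B(t, b) = -t
I(Z) = 1
P(W) = 1/(44 - W) (P(W) = 1/(-W + 44) = 1/(44 - W))
(26014 + P(192))/(I(119) - 1506) = (26014 - 1/(-44 + 192))/(1 - 1506) = (26014 - 1/148)/(-1505) = (26014 - 1*1/148)*(-1/1505) = (26014 - 1/148)*(-1/1505) = (3850071/148)*(-1/1505) = -3850071/222740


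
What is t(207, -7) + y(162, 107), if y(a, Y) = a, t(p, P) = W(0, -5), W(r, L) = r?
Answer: 162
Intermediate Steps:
t(p, P) = 0
t(207, -7) + y(162, 107) = 0 + 162 = 162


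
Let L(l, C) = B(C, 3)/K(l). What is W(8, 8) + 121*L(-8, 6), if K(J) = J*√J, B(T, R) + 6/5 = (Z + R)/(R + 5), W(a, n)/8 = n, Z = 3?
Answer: 64 - 1089*I*√2/640 ≈ 64.0 - 2.4064*I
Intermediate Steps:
W(a, n) = 8*n
B(T, R) = -6/5 + (3 + R)/(5 + R) (B(T, R) = -6/5 + (3 + R)/(R + 5) = -6/5 + (3 + R)/(5 + R))
K(J) = J^(3/2)
L(l, C) = -9/(20*l^(3/2)) (L(l, C) = ((-15 - 1*3)/(5*(5 + 3)))/(l^(3/2)) = ((⅕)*(-15 - 3)/8)/l^(3/2) = ((⅕)*(⅛)*(-18))/l^(3/2) = -9/(20*l^(3/2)))
W(8, 8) + 121*L(-8, 6) = 8*8 + 121*(-9*I*√2/640) = 64 + 121*(-9*I*√2/640) = 64 - 1089*I*√2/640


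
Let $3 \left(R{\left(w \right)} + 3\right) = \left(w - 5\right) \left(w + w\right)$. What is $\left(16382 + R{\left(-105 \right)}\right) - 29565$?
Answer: $-5486$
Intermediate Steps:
$R{\left(w \right)} = -3 + \frac{2 w \left(-5 + w\right)}{3}$ ($R{\left(w \right)} = -3 + \frac{\left(w - 5\right) \left(w + w\right)}{3} = -3 + \frac{\left(-5 + w\right) 2 w}{3} = -3 + \frac{2 w \left(-5 + w\right)}{3}$)
$\left(16382 + R{\left(-105 \right)}\right) - 29565 = \left(16382 - \left(-347 - 7350\right)\right) - 29565 = \left(16382 + \left(-3 + 350 + \frac{2}{3} \cdot 11025\right)\right) - 29565 = \left(16382 + \left(-3 + 350 + 7350\right)\right) - 29565 = \left(16382 + 7697\right) - 29565 = 24079 - 29565 = -5486$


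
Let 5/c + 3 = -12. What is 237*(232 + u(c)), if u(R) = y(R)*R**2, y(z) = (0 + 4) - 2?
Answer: 165110/3 ≈ 55037.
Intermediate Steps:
c = -1/3 (c = 5/(-3 - 12) = 5/(-15) = 5*(-1/15) = -1/3 ≈ -0.33333)
y(z) = 2 (y(z) = 4 - 2 = 2)
u(R) = 2*R**2
237*(232 + u(c)) = 237*(232 + 2*(-1/3)**2) = 237*(232 + 2*(1/9)) = 237*(232 + 2/9) = 237*(2090/9) = 165110/3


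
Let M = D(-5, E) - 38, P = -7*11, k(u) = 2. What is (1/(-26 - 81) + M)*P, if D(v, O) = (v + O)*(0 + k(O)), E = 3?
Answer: 346115/107 ≈ 3234.7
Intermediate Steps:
D(v, O) = 2*O + 2*v (D(v, O) = (v + O)*(0 + 2) = (O + v)*2 = 2*O + 2*v)
P = -77
M = -42 (M = (2*3 + 2*(-5)) - 38 = (6 - 10) - 38 = -4 - 38 = -42)
(1/(-26 - 81) + M)*P = (1/(-26 - 81) - 42)*(-77) = (1/(-107) - 42)*(-77) = (-1/107 - 42)*(-77) = -4495/107*(-77) = 346115/107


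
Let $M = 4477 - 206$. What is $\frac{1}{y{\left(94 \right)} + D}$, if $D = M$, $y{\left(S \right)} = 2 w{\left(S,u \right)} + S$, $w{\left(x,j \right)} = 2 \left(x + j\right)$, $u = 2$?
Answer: $\frac{1}{4749} \approx 0.00021057$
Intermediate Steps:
$w{\left(x,j \right)} = 2 j + 2 x$ ($w{\left(x,j \right)} = 2 \left(j + x\right) = 2 j + 2 x$)
$y{\left(S \right)} = 8 + 5 S$ ($y{\left(S \right)} = 2 \left(2 \cdot 2 + 2 S\right) + S = 2 \left(4 + 2 S\right) + S = \left(8 + 4 S\right) + S = 8 + 5 S$)
$M = 4271$ ($M = 4477 - 206 = 4271$)
$D = 4271$
$\frac{1}{y{\left(94 \right)} + D} = \frac{1}{\left(8 + 5 \cdot 94\right) + 4271} = \frac{1}{\left(8 + 470\right) + 4271} = \frac{1}{478 + 4271} = \frac{1}{4749}$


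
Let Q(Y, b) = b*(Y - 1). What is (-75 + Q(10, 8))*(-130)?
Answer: 390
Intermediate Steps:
Q(Y, b) = b*(-1 + Y)
(-75 + Q(10, 8))*(-130) = (-75 + 8*(-1 + 10))*(-130) = (-75 + 8*9)*(-130) = (-75 + 72)*(-130) = -3*(-130) = 390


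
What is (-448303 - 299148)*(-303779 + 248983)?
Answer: 40957324996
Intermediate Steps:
(-448303 - 299148)*(-303779 + 248983) = -747451*(-54796) = 40957324996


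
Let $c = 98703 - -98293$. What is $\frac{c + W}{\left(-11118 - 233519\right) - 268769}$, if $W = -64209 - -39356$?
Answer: $- \frac{172143}{513406} \approx -0.3353$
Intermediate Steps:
$c = 196996$ ($c = 98703 + 98293 = 196996$)
$W = -24853$ ($W = -64209 + 39356 = -24853$)
$\frac{c + W}{\left(-11118 - 233519\right) - 268769} = \frac{196996 - 24853}{\left(-11118 - 233519\right) - 268769} = \frac{172143}{\left(-11118 - 233519\right) - 268769} = \frac{172143}{-244637 - 268769} = \frac{172143}{-513406} = 172143 \left(- \frac{1}{513406}\right) = - \frac{172143}{513406}$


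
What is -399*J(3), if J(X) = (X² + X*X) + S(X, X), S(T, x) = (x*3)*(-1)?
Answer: -3591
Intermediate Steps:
S(T, x) = -3*x (S(T, x) = (3*x)*(-1) = -3*x)
J(X) = -3*X + 2*X² (J(X) = (X² + X*X) - 3*X = (X² + X²) - 3*X = 2*X² - 3*X = -3*X + 2*X²)
-399*J(3) = -1197*(-3 + 2*3) = -1197*(-3 + 6) = -1197*3 = -399*9 = -3591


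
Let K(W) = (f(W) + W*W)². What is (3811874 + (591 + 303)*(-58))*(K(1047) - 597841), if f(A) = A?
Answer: 4526954182516097290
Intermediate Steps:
K(W) = (W + W²)² (K(W) = (W + W*W)² = (W + W²)²)
(3811874 + (591 + 303)*(-58))*(K(1047) - 597841) = (3811874 + (591 + 303)*(-58))*(1047²*(1 + 1047)² - 597841) = (3811874 + 894*(-58))*(1096209*1048² - 597841) = (3811874 - 51852)*(1096209*1098304 - 597841) = 3760022*(1203970729536 - 597841) = 3760022*1203970131695 = 4526954182516097290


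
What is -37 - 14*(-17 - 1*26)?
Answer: 565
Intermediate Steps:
-37 - 14*(-17 - 1*26) = -37 - 14*(-17 - 26) = -37 - 14*(-43) = -37 + 602 = 565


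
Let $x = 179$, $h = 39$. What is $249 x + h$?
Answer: $44610$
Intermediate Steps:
$249 x + h = 249 \cdot 179 + 39 = 44571 + 39 = 44610$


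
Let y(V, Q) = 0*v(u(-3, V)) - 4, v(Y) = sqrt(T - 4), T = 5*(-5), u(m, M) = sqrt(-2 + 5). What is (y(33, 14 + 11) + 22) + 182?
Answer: 200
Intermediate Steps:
u(m, M) = sqrt(3)
T = -25
v(Y) = I*sqrt(29) (v(Y) = sqrt(-25 - 4) = sqrt(-29) = I*sqrt(29))
y(V, Q) = -4 (y(V, Q) = 0*(I*sqrt(29)) - 4 = 0 - 4 = -4)
(y(33, 14 + 11) + 22) + 182 = (-4 + 22) + 182 = 18 + 182 = 200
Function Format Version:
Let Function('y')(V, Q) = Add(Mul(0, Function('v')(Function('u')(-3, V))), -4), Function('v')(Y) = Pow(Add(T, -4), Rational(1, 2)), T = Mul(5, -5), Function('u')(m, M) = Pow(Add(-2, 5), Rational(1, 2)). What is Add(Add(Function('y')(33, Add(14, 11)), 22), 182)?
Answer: 200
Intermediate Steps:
Function('u')(m, M) = Pow(3, Rational(1, 2))
T = -25
Function('v')(Y) = Mul(I, Pow(29, Rational(1, 2))) (Function('v')(Y) = Pow(Add(-25, -4), Rational(1, 2)) = Pow(-29, Rational(1, 2)) = Mul(I, Pow(29, Rational(1, 2))))
Function('y')(V, Q) = -4 (Function('y')(V, Q) = Add(Mul(0, Mul(I, Pow(29, Rational(1, 2)))), -4) = Add(0, -4) = -4)
Add(Add(Function('y')(33, Add(14, 11)), 22), 182) = Add(Add(-4, 22), 182) = Add(18, 182) = 200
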